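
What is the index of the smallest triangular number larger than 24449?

221

Solve n(n+1)/2 > 24449 for integer n.
The largest n with value ≤ 24449 is 220 (since 24310 ≤ 24449 < 24531), so the first above is n = 221, value 24531.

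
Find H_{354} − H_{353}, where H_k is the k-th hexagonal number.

1413

Consecutive hexagonal numbers differ by 4n − 3: here 4·354 − 3 = 1413.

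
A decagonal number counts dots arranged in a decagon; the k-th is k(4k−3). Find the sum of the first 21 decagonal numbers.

Σ i(4i−3) = 4Σi² − 3Σi over i = 1..21.
Σi = 231 and Σi² = 3311.
4·3311 − 3·231 = 12551.

12551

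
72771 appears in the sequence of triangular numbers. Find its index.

Set n(n+1)/2 = 72771, giving n² + n − 145542 = 0.
The discriminant is 1 + 8·72771 = 582169, and √582169 = 763.
So n = (-1 + 763) / 2 = 762/2 = 381.

381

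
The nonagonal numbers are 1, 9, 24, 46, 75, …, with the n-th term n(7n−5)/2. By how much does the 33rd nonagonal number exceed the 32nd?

225

Consecutive nonagonal numbers differ by 7n − 6: here 7·33 − 6 = 225.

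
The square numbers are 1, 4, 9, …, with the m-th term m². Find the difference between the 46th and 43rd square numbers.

267

46² = 2116 and 43² = 1849.
Difference: 2116 − 1849 = 267.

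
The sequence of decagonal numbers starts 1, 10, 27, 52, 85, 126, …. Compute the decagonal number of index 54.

The 54th decagonal number is n(4n−3) with n = 54.
54·(4·54 − 3) = 54·213 = 11502.

11502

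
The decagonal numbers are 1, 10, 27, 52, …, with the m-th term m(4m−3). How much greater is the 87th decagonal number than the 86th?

689

Consecutive decagonal numbers differ by 8n − 7: here 8·87 − 7 = 689.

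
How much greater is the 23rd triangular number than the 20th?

66

23·24/2 = 276 and 20·21/2 = 210.
Difference: 276 − 210 = 66.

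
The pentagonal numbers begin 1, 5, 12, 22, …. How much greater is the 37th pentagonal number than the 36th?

109

Consecutive pentagonal numbers differ by 3n − 2: here 3·37 − 2 = 109.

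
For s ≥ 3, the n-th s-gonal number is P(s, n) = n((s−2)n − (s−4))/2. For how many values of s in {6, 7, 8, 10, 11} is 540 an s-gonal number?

2

s = 6: P(6, 16) = 496 and P(6, 17) = 561; 540 is not s-gonal.
s = 7: P(7, 15) = 540. ✓
s = 8: P(8, 13) = 481 and P(8, 14) = 560; 540 is not s-gonal.
s = 10: P(10, 12) = 540. ✓
s = 11: P(11, 11) = 506 and P(11, 12) = 606; 540 is not s-gonal.
Hits: s ∈ {7, 10} → 2.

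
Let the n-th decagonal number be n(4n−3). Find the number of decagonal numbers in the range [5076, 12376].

The n-th decagonal number is n(4n−3).
Smallest index with value ≥ 5076: n = 36 (giving 5076).
Largest index with value ≤ 12376: n = 56 (giving 12376).
Indices 36 through 56: 21 terms.

21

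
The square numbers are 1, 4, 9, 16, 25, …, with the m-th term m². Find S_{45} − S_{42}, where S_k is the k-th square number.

45² = 2025 and 42² = 1764.
Difference: 2025 − 1764 = 261.

261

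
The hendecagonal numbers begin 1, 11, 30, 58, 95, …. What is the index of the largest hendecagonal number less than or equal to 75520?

129

Solve n(9n−7)/2 ≤ 75520 for integer n.
n = 129 gives 74433 ≤ 75520, while n = 130 gives 75595 > 75520; so the answer is index 129.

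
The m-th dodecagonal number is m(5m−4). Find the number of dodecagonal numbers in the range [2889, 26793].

49

The n-th dodecagonal number is n(5n−4).
Smallest index with value ≥ 2889: n = 25 (giving 3025).
Largest index with value ≤ 26793: n = 73 (giving 26353).
Indices 25 through 73: 49 terms.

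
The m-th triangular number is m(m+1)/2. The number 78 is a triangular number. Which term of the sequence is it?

Set n(n+1)/2 = 78, giving n² + n − 156 = 0.
The discriminant is 1 + 8·78 = 625, and √625 = 25.
So n = (-1 + 25) / 2 = 24/2 = 12.

12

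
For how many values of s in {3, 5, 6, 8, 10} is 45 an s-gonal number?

s = 3: P(3, 9) = 45. ✓
s = 5: P(5, 5) = 35 and P(5, 6) = 51; 45 is not s-gonal.
s = 6: P(6, 5) = 45. ✓
s = 8: P(8, 4) = 40 and P(8, 5) = 65; 45 is not s-gonal.
s = 10: P(10, 3) = 27 and P(10, 4) = 52; 45 is not s-gonal.
Hits: s ∈ {3, 6} → 2.

2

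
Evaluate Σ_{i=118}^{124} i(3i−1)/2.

Σ i(3i−1)/2 = (3Σi² − Σi) / 2 over i = 118..124.
Σi = 7750 − 6903 = 847 and Σi² = 643250 − 540735 = 102515.
(3·102515 − 1·847) / 2 = 306698/2 = 153349.

153349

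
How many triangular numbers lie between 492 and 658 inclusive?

The n-th triangular number is n(n+1)/2.
Smallest index with value ≥ 492: n = 31 (giving 496).
Largest index with value ≤ 658: n = 35 (giving 630).
Indices 31 through 35: 5 terms.

5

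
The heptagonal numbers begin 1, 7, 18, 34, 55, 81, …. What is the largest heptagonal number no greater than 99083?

Solve n(5n−3)/2 ≤ 99083 for integer n.
n = 199 gives 98704 ≤ 99083, while n = 200 gives 99700 > 99083; so the answer is 98704.

98704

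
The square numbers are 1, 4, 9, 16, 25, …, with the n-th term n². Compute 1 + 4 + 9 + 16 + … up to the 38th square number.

Σ_{i=1}^{38} i² = 38·39·77/6 = 19019.

19019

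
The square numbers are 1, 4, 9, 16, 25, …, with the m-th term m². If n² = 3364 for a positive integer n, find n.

58

We need n² = 3364, so n = √3364 = 58.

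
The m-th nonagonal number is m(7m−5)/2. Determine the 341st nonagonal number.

406131

The 341st nonagonal number is n(7n−5)/2 with n = 341.
341·(7·341 − 5)/2 = 341·2382/2 = 341·1191 = 406131.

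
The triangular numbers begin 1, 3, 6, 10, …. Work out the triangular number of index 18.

The 18th triangular number is n(n+1)/2 with n = 18.
18·19/2 = 342/2 = 171.

171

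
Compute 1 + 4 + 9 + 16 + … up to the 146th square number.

1048061

Σ_{i=1}^{146} i² = 146·147·293/6 = 1048061.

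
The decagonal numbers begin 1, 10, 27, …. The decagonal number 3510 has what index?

Set n(4n−3) = 3510, giving 4n² − 3n − 3510 = 0.
So n = (3 + 237) / 8 = 240/8 = 30.
Check: 30·(4·30 − 3) = 3510. ✓

30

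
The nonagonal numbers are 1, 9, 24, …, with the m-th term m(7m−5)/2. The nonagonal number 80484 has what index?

Set n(7n−5)/2 = 80484, giving 7n² − 5n − 160968 = 0.
The discriminant is 25 + 56·80484 = 4507129, and √4507129 = 2123.
So n = (5 + 2123) / 14 = 2128/14 = 152.
Check: 152·(7·152 − 5)/2 = 80484. ✓

152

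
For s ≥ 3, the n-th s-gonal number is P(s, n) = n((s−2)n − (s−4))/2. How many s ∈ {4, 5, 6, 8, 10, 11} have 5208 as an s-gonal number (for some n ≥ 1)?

1

s = 4: P(4, 72) = 5184 and P(4, 73) = 5329; 5208 is not s-gonal.
s = 5: P(5, 59) = 5192 and P(5, 60) = 5370; 5208 is not s-gonal.
s = 6: P(6, 51) = 5151 and P(6, 52) = 5356; 5208 is not s-gonal.
s = 8: P(8, 42) = 5208. ✓
s = 10: P(10, 36) = 5076 and P(10, 37) = 5365; 5208 is not s-gonal.
s = 11: P(11, 34) = 5083 and P(11, 35) = 5390; 5208 is not s-gonal.
Hits: s ∈ {8} → 1.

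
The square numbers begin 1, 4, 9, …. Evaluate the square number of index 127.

16129

The 127th square number is n² with n = 127.
127² = 16129.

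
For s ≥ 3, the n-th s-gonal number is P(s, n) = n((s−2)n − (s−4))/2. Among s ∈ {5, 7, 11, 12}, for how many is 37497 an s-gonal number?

1

s = 5: P(5, 158) = 37367 and P(5, 159) = 37842; 37497 is not s-gonal.
s = 7: P(7, 122) = 37027 and P(7, 123) = 37638; 37497 is not s-gonal.
s = 11: P(11, 91) = 36946 and P(11, 92) = 37766; 37497 is not s-gonal.
s = 12: P(12, 87) = 37497. ✓
Hits: s ∈ {12} → 1.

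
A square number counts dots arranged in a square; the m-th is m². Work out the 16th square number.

The 16th square number is n² with n = 16.
16² = 256.

256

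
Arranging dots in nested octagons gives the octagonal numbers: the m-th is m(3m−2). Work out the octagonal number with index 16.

16·(3·16 − 2) = 16·46 = 736.

736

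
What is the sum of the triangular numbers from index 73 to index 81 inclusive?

27057

Σ i(i+1)/2 = (Σi² + Σi) / 2 over i = 73..81.
Σi = 3321 − 2628 = 693 and Σi² = 180441 − 127020 = 53421.
(1·53421 + 1·693) / 2 = 54114/2 = 27057.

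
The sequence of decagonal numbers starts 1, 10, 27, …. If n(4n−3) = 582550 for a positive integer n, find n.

382

Set n(4n−3) = 582550, giving 4n² − 3n − 582550 = 0.
The discriminant is 9 + 16·582550 = 9320809, and √9320809 = 3053.
So n = (3 + 3053) / 8 = 3056/8 = 382.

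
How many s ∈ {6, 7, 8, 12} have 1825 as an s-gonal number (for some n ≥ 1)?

s = 6: P(6, 30) = 1770 and P(6, 31) = 1891; 1825 is not s-gonal.
s = 7: P(7, 27) = 1782 and P(7, 28) = 1918; 1825 is not s-gonal.
s = 8: P(8, 25) = 1825. ✓
s = 12: P(12, 19) = 1729 and P(12, 20) = 1920; 1825 is not s-gonal.
Hits: s ∈ {8} → 1.

1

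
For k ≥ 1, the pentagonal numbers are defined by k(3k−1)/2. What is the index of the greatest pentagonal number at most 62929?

Solve n(3n−1)/2 ≤ 62929 for integer n.
n = 204 gives 62322 ≤ 62929, while n = 205 gives 62935 > 62929; so the answer is index 204.

204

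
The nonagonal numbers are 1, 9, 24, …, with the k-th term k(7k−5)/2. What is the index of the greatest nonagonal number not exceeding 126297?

Solve n(7n−5)/2 ≤ 126297 for integer n.
n = 190 gives 125875 ≤ 126297, while n = 191 gives 127206 > 126297; so the answer is index 190.

190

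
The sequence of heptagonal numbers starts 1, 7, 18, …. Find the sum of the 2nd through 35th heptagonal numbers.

Σ i(5i−3)/2 = (5Σi² − 3Σi) / 2 over i = 2..35.
Σi = 630 − 1 = 629 and Σi² = 14910 − 1 = 14909.
(5·14909 − 3·629) / 2 = 72658/2 = 36329.

36329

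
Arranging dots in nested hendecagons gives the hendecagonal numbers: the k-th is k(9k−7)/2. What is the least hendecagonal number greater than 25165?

25726

Solve n(9n−7)/2 > 25165 for integer n.
The largest n with value ≤ 25165 is 75 (since 25050 ≤ 25165 < 25726), so the first above is n = 76, value 25726.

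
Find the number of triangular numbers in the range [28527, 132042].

The n-th triangular number is n(n+1)/2.
Smallest index with value ≥ 28527: n = 239 (giving 28680).
Largest index with value ≤ 132042: n = 513 (giving 131841).
Indices 239 through 513: 275 terms.

275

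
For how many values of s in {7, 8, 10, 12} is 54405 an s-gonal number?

s = 7: P(7, 147) = 53802 and P(7, 148) = 54538; 54405 is not s-gonal.
s = 8: P(8, 135) = 54405. ✓
s = 10: P(10, 117) = 54405. ✓
s = 12: P(12, 104) = 53664 and P(12, 105) = 54705; 54405 is not s-gonal.
Hits: s ∈ {8, 10} → 2.

2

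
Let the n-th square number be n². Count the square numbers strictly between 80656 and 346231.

304

The n-th square number is n².
Smallest index with value > 80656: n = 285 (giving 81225).
Largest index with value < 346231: n = 588 (giving 345744).
Indices 285 through 588: 304 terms.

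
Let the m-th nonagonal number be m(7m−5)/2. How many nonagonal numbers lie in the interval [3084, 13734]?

33

The n-th nonagonal number is n(7n−5)/2.
Smallest index with value ≥ 3084: n = 31 (giving 3286).
Largest index with value ≤ 13734: n = 63 (giving 13734).
Indices 31 through 63: 33 terms.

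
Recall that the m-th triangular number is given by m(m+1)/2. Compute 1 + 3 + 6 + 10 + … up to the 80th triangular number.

88560

Σ i(i+1)/2 = (Σi² + Σi) / 2 over i = 1..80.
Σi = 3240 and Σi² = 173880.
(1·173880 + 1·3240) / 2 = 177120/2 = 88560.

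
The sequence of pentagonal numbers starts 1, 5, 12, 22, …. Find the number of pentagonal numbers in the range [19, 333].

12

The n-th pentagonal number is n(3n−1)/2.
Smallest index with value ≥ 19: n = 4 (giving 22).
Largest index with value ≤ 333: n = 15 (giving 330).
Indices 4 through 15: 12 terms.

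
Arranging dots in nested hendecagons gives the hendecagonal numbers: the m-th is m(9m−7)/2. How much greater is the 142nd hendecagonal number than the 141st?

1270

Consecutive hendecagonal numbers differ by 9n − 8: here 9·142 − 8 = 1270.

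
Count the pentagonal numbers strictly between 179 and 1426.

The n-th pentagonal number is n(3n−1)/2.
Smallest index with value > 179: n = 12 (giving 210).
Largest index with value < 1426: n = 30 (giving 1335).
Indices 12 through 30: 19 terms.

19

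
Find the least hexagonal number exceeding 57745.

Solve n(2n−1) > 57745 for integer n.
The largest n with value ≤ 57745 is 170 (since 57630 ≤ 57745 < 58311), so the first above is n = 171, value 58311.

58311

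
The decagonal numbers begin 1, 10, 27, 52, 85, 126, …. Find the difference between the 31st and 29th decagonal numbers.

31·(4·31 − 3) = 3751 and 29·(4·29 − 3) = 3277.
Difference: 3751 − 3277 = 474.

474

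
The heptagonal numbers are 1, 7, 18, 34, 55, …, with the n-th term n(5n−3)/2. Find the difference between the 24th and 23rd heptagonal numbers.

116

Consecutive heptagonal numbers differ by 5n − 4: here 5·24 − 4 = 116.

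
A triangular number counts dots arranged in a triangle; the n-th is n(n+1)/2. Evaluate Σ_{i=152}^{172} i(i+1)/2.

277648

Σ i(i+1)/2 = (Σi² + Σi) / 2 over i = 152..172.
Σi = 14878 − 11476 = 3402 and Σi² = 1710970 − 1159076 = 551894.
(1·551894 + 1·3402) / 2 = 555296/2 = 277648.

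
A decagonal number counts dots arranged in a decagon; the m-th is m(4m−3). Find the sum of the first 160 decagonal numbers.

Σ i(4i−3) = 4Σi² − 3Σi over i = 1..160.
Σi = 12880 and Σi² = 1378160.
4·1378160 − 3·12880 = 5474000.

5474000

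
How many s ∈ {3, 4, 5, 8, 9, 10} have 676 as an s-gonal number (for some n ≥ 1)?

s = 3: P(3, 36) = 666 and P(3, 37) = 703; 676 is not s-gonal.
s = 4: P(4, 26) = 676. ✓
s = 5: P(5, 21) = 651 and P(5, 22) = 715; 676 is not s-gonal.
s = 8: P(8, 15) = 645 and P(8, 16) = 736; 676 is not s-gonal.
s = 9: P(9, 14) = 651 and P(9, 15) = 750; 676 is not s-gonal.
s = 10: P(10, 13) = 637 and P(10, 14) = 742; 676 is not s-gonal.
Hits: s ∈ {4} → 1.

1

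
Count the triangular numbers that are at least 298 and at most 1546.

The n-th triangular number is n(n+1)/2.
Smallest index with value ≥ 298: n = 24 (giving 300).
Largest index with value ≤ 1546: n = 55 (giving 1540).
Indices 24 through 55: 32 terms.

32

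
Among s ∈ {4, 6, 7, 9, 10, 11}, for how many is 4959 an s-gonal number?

1

s = 4: P(4, 70) = 4900 and P(4, 71) = 5041; 4959 is not s-gonal.
s = 6: P(6, 50) = 4950 and P(6, 51) = 5151; 4959 is not s-gonal.
s = 7: P(7, 44) = 4774 and P(7, 45) = 4995; 4959 is not s-gonal.
s = 9: P(9, 38) = 4959. ✓
s = 10: P(10, 35) = 4795 and P(10, 36) = 5076; 4959 is not s-gonal.
s = 11: P(11, 33) = 4785 and P(11, 34) = 5083; 4959 is not s-gonal.
Hits: s ∈ {9} → 1.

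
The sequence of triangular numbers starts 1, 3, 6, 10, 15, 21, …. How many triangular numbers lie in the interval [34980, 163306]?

308

The n-th triangular number is n(n+1)/2.
Smallest index with value ≥ 34980: n = 264 (giving 34980).
Largest index with value ≤ 163306: n = 571 (giving 163306).
Indices 264 through 571: 308 terms.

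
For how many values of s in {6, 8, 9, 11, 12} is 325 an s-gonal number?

2

s = 6: P(6, 13) = 325. ✓
s = 8: P(8, 10) = 280 and P(8, 11) = 341; 325 is not s-gonal.
s = 9: P(9, 10) = 325. ✓
s = 11: P(11, 8) = 260 and P(11, 9) = 333; 325 is not s-gonal.
s = 12: P(12, 8) = 288 and P(12, 9) = 369; 325 is not s-gonal.
Hits: s ∈ {6, 9} → 2.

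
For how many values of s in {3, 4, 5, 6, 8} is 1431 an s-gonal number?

s = 3: P(3, 53) = 1431. ✓
s = 4: P(4, 37) = 1369 and P(4, 38) = 1444; 1431 is not s-gonal.
s = 5: P(5, 31) = 1426 and P(5, 32) = 1520; 1431 is not s-gonal.
s = 6: P(6, 27) = 1431. ✓
s = 8: P(8, 22) = 1408 and P(8, 23) = 1541; 1431 is not s-gonal.
Hits: s ∈ {3, 6} → 2.

2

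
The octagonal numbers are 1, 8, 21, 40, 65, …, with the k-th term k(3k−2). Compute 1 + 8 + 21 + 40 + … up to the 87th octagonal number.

662244

Σ i(3i−2) = 3Σi² − 2Σi over i = 1..87.
Σi = 3828 and Σi² = 223300.
3·223300 − 2·3828 = 662244.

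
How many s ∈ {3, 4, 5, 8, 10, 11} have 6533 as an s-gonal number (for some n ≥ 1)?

s = 3: P(3, 113) = 6441 and P(3, 114) = 6555; 6533 is not s-gonal.
s = 4: P(4, 80) = 6400 and P(4, 81) = 6561; 6533 is not s-gonal.
s = 5: P(5, 66) = 6501 and P(5, 67) = 6700; 6533 is not s-gonal.
s = 8: P(8, 47) = 6533. ✓
s = 10: P(10, 40) = 6280 and P(10, 41) = 6601; 6533 is not s-gonal.
s = 11: P(11, 38) = 6365 and P(11, 39) = 6708; 6533 is not s-gonal.
Hits: s ∈ {8} → 1.

1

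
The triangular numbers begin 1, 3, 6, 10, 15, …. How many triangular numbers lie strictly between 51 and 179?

The n-th triangular number is n(n+1)/2.
Smallest index with value > 51: n = 10 (giving 55).
Largest index with value < 179: n = 18 (giving 171).
Indices 10 through 18: 9 terms.

9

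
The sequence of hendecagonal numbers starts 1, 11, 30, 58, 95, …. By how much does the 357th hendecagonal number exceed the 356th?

3205

Consecutive hendecagonal numbers differ by 9n − 8: here 9·357 − 8 = 3205.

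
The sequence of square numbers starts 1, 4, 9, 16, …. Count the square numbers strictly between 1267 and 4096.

The n-th square number is n².
Smallest index with value > 1267: n = 36 (giving 1296).
Largest index with value < 4096: n = 63 (giving 3969).
Indices 36 through 63: 28 terms.

28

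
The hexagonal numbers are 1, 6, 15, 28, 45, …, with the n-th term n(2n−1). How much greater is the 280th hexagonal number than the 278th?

280·(2·280 − 1) = 156520 and 278·(2·278 − 1) = 154290.
Difference: 156520 − 154290 = 2230.

2230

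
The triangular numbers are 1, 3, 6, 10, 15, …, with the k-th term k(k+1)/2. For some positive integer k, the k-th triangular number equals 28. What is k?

Set n(n+1)/2 = 28, giving n² + n − 56 = 0.
The discriminant is 1 + 8·28 = 225, and √225 = 15.
So n = (-1 + 15) / 2 = 14/2 = 7.

7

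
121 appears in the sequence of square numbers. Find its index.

We need n² = 121, so n = √121 = 11.

11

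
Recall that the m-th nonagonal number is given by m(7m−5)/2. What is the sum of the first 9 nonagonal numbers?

Σ i(7i−5)/2 = (7Σi² − 5Σi) / 2 over i = 1..9.
Σi = 45 and Σi² = 285.
(7·285 − 5·45) / 2 = 1770/2 = 885.

885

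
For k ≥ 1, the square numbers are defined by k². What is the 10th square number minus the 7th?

10² = 100 and 7² = 49.
Difference: 100 − 49 = 51.

51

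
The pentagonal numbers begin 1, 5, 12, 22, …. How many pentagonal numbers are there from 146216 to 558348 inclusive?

The n-th pentagonal number is n(3n−1)/2.
Smallest index with value ≥ 146216: n = 313 (giving 146797).
Largest index with value ≤ 558348: n = 610 (giving 557845).
Indices 313 through 610: 298 terms.

298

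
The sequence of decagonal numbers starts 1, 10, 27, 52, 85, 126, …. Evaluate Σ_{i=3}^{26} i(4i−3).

23740

Σ i(4i−3) = 4Σi² − 3Σi over i = 3..26.
Σi = 351 − 3 = 348 and Σi² = 6201 − 5 = 6196.
4·6196 − 3·348 = 23740.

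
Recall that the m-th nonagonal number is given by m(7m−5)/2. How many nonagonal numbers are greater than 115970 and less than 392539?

153

The n-th nonagonal number is n(7n−5)/2.
Smallest index with value > 115970: n = 183 (giving 116754).
Largest index with value < 392539: n = 335 (giving 391950).
Indices 183 through 335: 153 terms.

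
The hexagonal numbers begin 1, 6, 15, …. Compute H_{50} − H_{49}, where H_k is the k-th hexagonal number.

Consecutive hexagonal numbers differ by 4n − 3: here 4·50 − 3 = 197.

197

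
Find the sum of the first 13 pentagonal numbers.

1183

Σ i(3i−1)/2 = (3Σi² − Σi) / 2 over i = 1..13.
Σi = 91 and Σi² = 819.
(3·819 − 1·91) / 2 = 2366/2 = 1183.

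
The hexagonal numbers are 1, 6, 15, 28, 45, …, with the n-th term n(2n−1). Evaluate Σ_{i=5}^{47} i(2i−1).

70262

Σ i(2i−1) = 2Σi² − Σi over i = 5..47.
Σi = 1128 − 10 = 1118 and Σi² = 35720 − 30 = 35690.
2·35690 − 1·1118 = 70262.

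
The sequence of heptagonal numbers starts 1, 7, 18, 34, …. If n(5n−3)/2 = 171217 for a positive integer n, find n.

262

Set n(5n−3)/2 = 171217, giving 5n² − 3n − 342434 = 0.
So n = (3 + 2617) / 10 = 2620/10 = 262.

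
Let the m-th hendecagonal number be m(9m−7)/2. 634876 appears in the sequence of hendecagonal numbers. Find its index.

Set n(9n−7)/2 = 634876, giving 9n² − 7n − 1269752 = 0.
The discriminant is 49 + 72·634876 = 45711121, and √45711121 = 6761.
So n = (7 + 6761) / 18 = 6768/18 = 376.
Check: 376·(9·376 − 7)/2 = 634876. ✓

376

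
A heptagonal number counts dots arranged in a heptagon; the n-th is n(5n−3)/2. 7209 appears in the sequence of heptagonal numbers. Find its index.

Set n(5n−3)/2 = 7209, giving 5n² − 3n − 14418 = 0.
So n = (3 + 537) / 10 = 540/10 = 54.
Check: 54·(5·54 − 3)/2 = 7209. ✓

54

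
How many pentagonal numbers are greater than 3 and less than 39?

The n-th pentagonal number is n(3n−1)/2.
Smallest index with value > 3: n = 2 (giving 5).
Largest index with value < 39: n = 5 (giving 35).
Indices 2 through 5: 4 terms.

4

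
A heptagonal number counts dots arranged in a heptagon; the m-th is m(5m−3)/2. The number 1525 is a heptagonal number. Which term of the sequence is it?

25

Set n(5n−3)/2 = 1525, giving 5n² − 3n − 3050 = 0.
The discriminant is 9 + 40·1525 = 61009, and √61009 = 247.
So n = (3 + 247) / 10 = 250/10 = 25.
Check: 25·(5·25 − 3)/2 = 1525. ✓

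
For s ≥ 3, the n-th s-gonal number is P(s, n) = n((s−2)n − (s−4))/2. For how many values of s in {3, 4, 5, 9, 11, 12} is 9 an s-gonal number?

s = 3: P(3, 3) = 6 and P(3, 4) = 10; 9 is not s-gonal.
s = 4: P(4, 3) = 9. ✓
s = 5: P(5, 2) = 5 and P(5, 3) = 12; 9 is not s-gonal.
s = 9: P(9, 2) = 9. ✓
s = 11: P(11, 1) = 1 and P(11, 2) = 11; 9 is not s-gonal.
s = 12: P(12, 1) = 1 and P(12, 2) = 12; 9 is not s-gonal.
Hits: s ∈ {4, 9} → 2.

2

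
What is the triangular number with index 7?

28

The 7th triangular number is n(n+1)/2 with n = 7.
7·8/2 = 56/2 = 28.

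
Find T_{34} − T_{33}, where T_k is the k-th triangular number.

Consecutive triangular numbers differ by n: T_{34} − T_{33} = 34.

34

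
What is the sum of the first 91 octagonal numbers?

757666

Σ i(3i−2) = 3Σi² − 2Σi over i = 1..91.
Σi = 4186 and Σi² = 255346.
3·255346 − 2·4186 = 757666.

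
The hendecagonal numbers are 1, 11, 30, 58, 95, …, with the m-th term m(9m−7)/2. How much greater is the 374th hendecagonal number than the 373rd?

3358

Consecutive hendecagonal numbers differ by 9n − 8: here 9·374 − 8 = 3358.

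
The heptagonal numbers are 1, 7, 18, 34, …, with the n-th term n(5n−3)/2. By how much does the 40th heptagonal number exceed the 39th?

Consecutive heptagonal numbers differ by 5n − 4: here 5·40 − 4 = 196.

196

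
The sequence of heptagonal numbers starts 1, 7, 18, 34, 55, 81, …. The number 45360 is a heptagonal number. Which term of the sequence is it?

135

Set n(5n−3)/2 = 45360, giving 5n² − 3n − 90720 = 0.
So n = (3 + 1347) / 10 = 1350/10 = 135.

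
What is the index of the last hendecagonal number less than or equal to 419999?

305

Solve n(9n−7)/2 ≤ 419999 for integer n.
n = 305 gives 417545 ≤ 419999, while n = 306 gives 420291 > 419999; so the answer is index 305.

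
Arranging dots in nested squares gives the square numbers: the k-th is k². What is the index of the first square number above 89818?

Solve n² > 89818 for integer n.
The largest n with value ≤ 89818 is 299 (since 89401 ≤ 89818 < 90000), so the first above is n = 300, value 90000.

300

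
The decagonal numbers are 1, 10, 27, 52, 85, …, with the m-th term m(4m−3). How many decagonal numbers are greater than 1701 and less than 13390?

The n-th decagonal number is n(4n−3).
Smallest index with value > 1701: n = 22 (giving 1870).
Largest index with value < 13390: n = 58 (giving 13282).
Indices 22 through 58: 37 terms.

37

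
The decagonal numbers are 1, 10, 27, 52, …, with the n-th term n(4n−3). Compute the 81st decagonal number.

The 81st decagonal number is n(4n−3) with n = 81.
81·(4·81 − 3) = 81·321 = 26001.

26001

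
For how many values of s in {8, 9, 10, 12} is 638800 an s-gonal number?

1

s = 8: P(8, 461) = 636641 and P(8, 462) = 639408; 638800 is not s-gonal.
s = 9: P(9, 427) = 637084 and P(9, 428) = 640074; 638800 is not s-gonal.
s = 10: P(10, 400) = 638800. ✓
s = 12: P(12, 357) = 635817 and P(12, 358) = 639388; 638800 is not s-gonal.
Hits: s ∈ {10} → 1.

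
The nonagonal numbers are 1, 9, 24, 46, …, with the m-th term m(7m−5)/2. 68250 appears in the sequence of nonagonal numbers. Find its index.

Set n(7n−5)/2 = 68250, giving 7n² − 5n − 136500 = 0.
The discriminant is 25 + 56·68250 = 3822025, and √3822025 = 1955.
So n = (5 + 1955) / 14 = 1960/14 = 140.

140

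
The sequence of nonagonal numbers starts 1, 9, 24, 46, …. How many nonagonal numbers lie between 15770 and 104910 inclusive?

106

The n-th nonagonal number is n(7n−5)/2.
Smallest index with value ≥ 15770: n = 68 (giving 16014).
Largest index with value ≤ 104910: n = 173 (giving 104319).
Indices 68 through 173: 106 terms.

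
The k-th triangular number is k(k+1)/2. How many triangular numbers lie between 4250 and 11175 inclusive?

58

The n-th triangular number is n(n+1)/2.
Smallest index with value ≥ 4250: n = 92 (giving 4278).
Largest index with value ≤ 11175: n = 149 (giving 11175).
Indices 92 through 149: 58 terms.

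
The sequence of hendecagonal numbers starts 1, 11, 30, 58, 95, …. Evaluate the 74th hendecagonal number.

74·(9·74 − 7)/2 = 74·659/2 = 24383.

24383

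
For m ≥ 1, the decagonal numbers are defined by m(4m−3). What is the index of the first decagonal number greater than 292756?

271

Solve n(4n−3) > 292756 for integer n.
The largest n with value ≤ 292756 is 270 (since 290790 ≤ 292756 < 292951), so the first above is n = 271, value 292951.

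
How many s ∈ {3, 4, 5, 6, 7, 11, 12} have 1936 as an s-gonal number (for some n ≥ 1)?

s = 3: P(3, 61) = 1891 and P(3, 62) = 1953; 1936 is not s-gonal.
s = 4: P(4, 44) = 1936. ✓
s = 5: P(5, 36) = 1926 and P(5, 37) = 2035; 1936 is not s-gonal.
s = 6: P(6, 31) = 1891 and P(6, 32) = 2016; 1936 is not s-gonal.
s = 7: P(7, 28) = 1918 and P(7, 29) = 2059; 1936 is not s-gonal.
s = 11: P(11, 21) = 1911 and P(11, 22) = 2101; 1936 is not s-gonal.
s = 12: P(12, 20) = 1920 and P(12, 21) = 2121; 1936 is not s-gonal.
Hits: s ∈ {4} → 1.

1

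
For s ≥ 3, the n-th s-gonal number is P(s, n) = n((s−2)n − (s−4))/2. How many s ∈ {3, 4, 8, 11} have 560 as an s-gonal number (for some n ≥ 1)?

1

s = 3: P(3, 32) = 528 and P(3, 33) = 561; 560 is not s-gonal.
s = 4: P(4, 23) = 529 and P(4, 24) = 576; 560 is not s-gonal.
s = 8: P(8, 14) = 560. ✓
s = 11: P(11, 11) = 506 and P(11, 12) = 606; 560 is not s-gonal.
Hits: s ∈ {8} → 1.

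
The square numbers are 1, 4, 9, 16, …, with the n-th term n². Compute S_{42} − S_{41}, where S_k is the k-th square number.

n² − (n−1)² = 2n − 1, so 42² − 41² = 2·42 − 1 = 83.

83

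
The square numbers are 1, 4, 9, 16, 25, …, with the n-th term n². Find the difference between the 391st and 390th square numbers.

781

n² − (n−1)² = 2n − 1, so 391² − 390² = 2·391 − 1 = 781.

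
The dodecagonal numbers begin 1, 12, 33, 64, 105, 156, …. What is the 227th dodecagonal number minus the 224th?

6753

227·(5·227 − 4) = 256737 and 224·(5·224 − 4) = 249984.
Difference: 256737 − 249984 = 6753.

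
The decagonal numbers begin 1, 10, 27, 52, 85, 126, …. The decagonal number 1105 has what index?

17

Set n(4n−3) = 1105, giving 4n² − 3n − 1105 = 0.
The discriminant is 9 + 16·1105 = 17689, and √17689 = 133.
So n = (3 + 133) / 8 = 136/8 = 17.
Check: 17·(4·17 − 3) = 1105. ✓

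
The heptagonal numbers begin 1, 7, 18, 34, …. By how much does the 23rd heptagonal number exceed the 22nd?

Consecutive heptagonal numbers differ by 5n − 4: here 5·23 − 4 = 111.

111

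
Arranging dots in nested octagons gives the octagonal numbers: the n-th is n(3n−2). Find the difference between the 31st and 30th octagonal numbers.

181

Consecutive octagonal numbers differ by 6n − 5: here 6·31 − 5 = 181.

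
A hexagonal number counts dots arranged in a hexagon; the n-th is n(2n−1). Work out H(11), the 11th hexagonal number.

The 11th hexagonal number is n(2n−1) with n = 11.
11·(2·11 − 1) = 11·21 = 231.

231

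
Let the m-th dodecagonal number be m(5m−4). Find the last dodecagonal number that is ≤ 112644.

Solve n(5n−4) ≤ 112644 for integer n.
n = 150 gives 111900 ≤ 112644, while n = 151 gives 113401 > 112644; so the answer is 111900.

111900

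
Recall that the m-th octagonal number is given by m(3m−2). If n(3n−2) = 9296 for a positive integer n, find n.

Set n(3n−2) = 9296, giving 3n² − 2n − 9296 = 0.
The discriminant is 4 + 12·9296 = 111556, and √111556 = 334.
So n = (2 + 334) / 6 = 336/6 = 56.

56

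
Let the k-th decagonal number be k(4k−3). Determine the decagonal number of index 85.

28645

The 85th decagonal number is n(4n−3) with n = 85.
85·(4·85 − 3) = 85·337 = 28645.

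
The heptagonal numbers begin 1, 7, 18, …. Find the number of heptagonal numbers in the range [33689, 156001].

134

The n-th heptagonal number is n(5n−3)/2.
Smallest index with value ≥ 33689: n = 117 (giving 34047).
Largest index with value ≤ 156001: n = 250 (giving 155875).
Indices 117 through 250: 134 terms.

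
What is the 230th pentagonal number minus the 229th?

688

Consecutive pentagonal numbers differ by 3n − 2: here 3·230 − 2 = 688.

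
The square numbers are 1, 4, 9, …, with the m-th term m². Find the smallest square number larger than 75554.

Solve n² > 75554 for integer n.
The largest n with value ≤ 75554 is 274 (since 75076 ≤ 75554 < 75625), so the first above is n = 275, value 75625.

75625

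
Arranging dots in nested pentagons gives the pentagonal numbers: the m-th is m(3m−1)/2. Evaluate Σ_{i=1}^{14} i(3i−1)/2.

1470

Σ i(3i−1)/2 = (3Σi² − Σi) / 2 over i = 1..14.
Σi = 105 and Σi² = 1015.
(3·1015 − 1·105) / 2 = 2940/2 = 1470.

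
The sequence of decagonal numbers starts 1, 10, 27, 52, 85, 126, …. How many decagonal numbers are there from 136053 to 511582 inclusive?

The n-th decagonal number is n(4n−3).
Smallest index with value ≥ 136053: n = 185 (giving 136345).
Largest index with value ≤ 511582: n = 358 (giving 511582).
Indices 185 through 358: 174 terms.

174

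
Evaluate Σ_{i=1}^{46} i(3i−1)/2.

Σ i(3i−1)/2 = (3Σi² − Σi) / 2 over i = 1..46.
Σi = 1081 and Σi² = 33511.
(3·33511 − 1·1081) / 2 = 99452/2 = 49726.

49726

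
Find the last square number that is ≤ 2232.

2209

Solve n² ≤ 2232 for integer n.
n = 47 gives 2209 ≤ 2232, while n = 48 gives 2304 > 2232; so the answer is 2209.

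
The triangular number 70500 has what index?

Set n(n+1)/2 = 70500, giving n² + n − 141000 = 0.
The discriminant is 1 + 8·70500 = 564001, and √564001 = 751.
So n = (-1 + 751) / 2 = 750/2 = 375.
Check: 375·376/2 = 70500. ✓

375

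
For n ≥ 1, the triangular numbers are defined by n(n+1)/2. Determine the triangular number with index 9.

9·10/2 = 90/2 = 45.

45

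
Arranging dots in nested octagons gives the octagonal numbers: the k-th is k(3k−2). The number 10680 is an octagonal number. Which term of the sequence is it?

60

Set n(3n−2) = 10680, giving 3n² − 2n − 10680 = 0.
So n = (2 + 358) / 6 = 360/6 = 60.
Check: 60·(3·60 − 2) = 10680. ✓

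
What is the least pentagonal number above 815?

Solve n(3n−1)/2 > 815 for integer n.
The largest n with value ≤ 815 is 23 (since 782 ≤ 815 < 852), so the first above is n = 24, value 852.

852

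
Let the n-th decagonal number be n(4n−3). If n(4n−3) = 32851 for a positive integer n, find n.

91

Set n(4n−3) = 32851, giving 4n² − 3n − 32851 = 0.
The discriminant is 9 + 16·32851 = 525625, and √525625 = 725.
So n = (3 + 725) / 8 = 728/8 = 91.
Check: 91·(4·91 − 3) = 32851. ✓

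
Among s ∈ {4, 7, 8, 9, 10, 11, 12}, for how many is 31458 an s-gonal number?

1

s = 4: P(4, 177) = 31329 and P(4, 178) = 31684; 31458 is not s-gonal.
s = 7: P(7, 112) = 31192 and P(7, 113) = 31753; 31458 is not s-gonal.
s = 8: P(8, 102) = 31008 and P(8, 103) = 31621; 31458 is not s-gonal.
s = 9: P(9, 95) = 31350 and P(9, 96) = 32016; 31458 is not s-gonal.
s = 10: P(10, 89) = 31417 and P(10, 90) = 32130; 31458 is not s-gonal.
s = 11: P(11, 84) = 31458. ✓
s = 12: P(12, 79) = 30889 and P(12, 80) = 31680; 31458 is not s-gonal.
Hits: s ∈ {11} → 1.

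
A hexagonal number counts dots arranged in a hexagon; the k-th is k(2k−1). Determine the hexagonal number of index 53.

The 53rd hexagonal number is n(2n−1) with n = 53.
53·(2·53 − 1) = 53·105 = 5565.

5565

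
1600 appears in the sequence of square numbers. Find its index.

40

We need n² = 1600, so n = √1600 = 40.
Check: 40² = 1600. ✓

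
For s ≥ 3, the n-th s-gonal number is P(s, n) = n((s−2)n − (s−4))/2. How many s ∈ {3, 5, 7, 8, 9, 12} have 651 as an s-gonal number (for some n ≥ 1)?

2

s = 3: P(3, 35) = 630 and P(3, 36) = 666; 651 is not s-gonal.
s = 5: P(5, 21) = 651. ✓
s = 7: P(7, 16) = 616 and P(7, 17) = 697; 651 is not s-gonal.
s = 8: P(8, 15) = 645 and P(8, 16) = 736; 651 is not s-gonal.
s = 9: P(9, 14) = 651. ✓
s = 12: P(12, 11) = 561 and P(12, 12) = 672; 651 is not s-gonal.
Hits: s ∈ {5, 9} → 2.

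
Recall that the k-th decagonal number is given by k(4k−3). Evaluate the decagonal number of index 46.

The 46th decagonal number is n(4n−3) with n = 46.
46·(4·46 − 3) = 46·181 = 8326.

8326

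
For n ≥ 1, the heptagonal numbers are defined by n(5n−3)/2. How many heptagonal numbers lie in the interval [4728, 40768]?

The n-th heptagonal number is n(5n−3)/2.
Smallest index with value ≥ 4728: n = 44 (giving 4774).
Largest index with value ≤ 40768: n = 128 (giving 40768).
Indices 44 through 128: 85 terms.

85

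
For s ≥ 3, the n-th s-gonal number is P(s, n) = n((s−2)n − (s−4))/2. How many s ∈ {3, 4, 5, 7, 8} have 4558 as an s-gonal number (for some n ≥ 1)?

1

s = 3: P(3, 94) = 4465 and P(3, 95) = 4560; 4558 is not s-gonal.
s = 4: P(4, 67) = 4489 and P(4, 68) = 4624; 4558 is not s-gonal.
s = 5: P(5, 55) = 4510 and P(5, 56) = 4676; 4558 is not s-gonal.
s = 7: P(7, 43) = 4558. ✓
s = 8: P(8, 39) = 4485 and P(8, 40) = 4720; 4558 is not s-gonal.
Hits: s ∈ {7} → 1.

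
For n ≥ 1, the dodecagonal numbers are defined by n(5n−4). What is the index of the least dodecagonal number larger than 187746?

Solve n(5n−4) > 187746 for integer n.
The largest n with value ≤ 187746 is 194 (since 187404 ≤ 187746 < 189345), so the first above is n = 195, value 189345.

195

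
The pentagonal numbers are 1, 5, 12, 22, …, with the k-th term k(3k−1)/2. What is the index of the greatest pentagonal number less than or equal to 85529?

238

Solve n(3n−1)/2 ≤ 85529 for integer n.
n = 238 gives 84847 ≤ 85529, while n = 239 gives 85562 > 85529; so the answer is index 238.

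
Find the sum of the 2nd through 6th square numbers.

90

Σ_{i=2}^{6} i² = 91 − 1 = 90.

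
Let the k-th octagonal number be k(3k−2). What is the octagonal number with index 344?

354320

The 344th octagonal number is n(3n−2) with n = 344.
344·(3·344 − 2) = 344·1030 = 354320.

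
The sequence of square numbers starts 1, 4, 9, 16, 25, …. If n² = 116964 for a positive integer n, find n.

We need n² = 116964, so n = √116964 = 342.

342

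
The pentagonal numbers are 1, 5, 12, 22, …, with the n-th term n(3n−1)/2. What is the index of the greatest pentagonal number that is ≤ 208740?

373

Solve n(3n−1)/2 ≤ 208740 for integer n.
n = 373 gives 208507 ≤ 208740, while n = 374 gives 209627 > 208740; so the answer is index 373.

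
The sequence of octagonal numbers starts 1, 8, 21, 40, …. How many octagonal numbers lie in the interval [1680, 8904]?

The n-th octagonal number is n(3n−2).
Smallest index with value ≥ 1680: n = 24 (giving 1680).
Largest index with value ≤ 8904: n = 54 (giving 8640).
Indices 24 through 54: 31 terms.

31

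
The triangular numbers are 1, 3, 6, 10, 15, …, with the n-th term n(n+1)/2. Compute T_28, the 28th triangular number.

The 28th triangular number is n(n+1)/2 with n = 28.
28·29/2 = 812/2 = 406.

406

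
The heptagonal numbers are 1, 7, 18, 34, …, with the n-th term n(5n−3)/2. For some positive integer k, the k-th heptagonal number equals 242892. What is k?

312

Set n(5n−3)/2 = 242892, giving 5n² − 3n − 485784 = 0.
The discriminant is 9 + 40·242892 = 9715689, and √9715689 = 3117.
So n = (3 + 3117) / 10 = 3120/10 = 312.
Check: 312·(5·312 − 3)/2 = 242892. ✓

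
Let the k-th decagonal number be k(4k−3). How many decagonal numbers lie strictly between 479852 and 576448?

33

The n-th decagonal number is n(4n−3).
Smallest index with value > 479852: n = 347 (giving 480595).
Largest index with value < 576448: n = 379 (giving 573427).
Indices 347 through 379: 33 terms.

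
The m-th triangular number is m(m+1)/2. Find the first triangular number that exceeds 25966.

26106

Solve n(n+1)/2 > 25966 for integer n.
The largest n with value ≤ 25966 is 227 (since 25878 ≤ 25966 < 26106), so the first above is n = 228, value 26106.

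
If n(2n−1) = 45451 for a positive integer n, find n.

151

Set n(2n−1) = 45451, giving 2n² − n − 45451 = 0.
So n = (1 + 603) / 4 = 604/4 = 151.
Check: 151·(2·151 − 1) = 45451. ✓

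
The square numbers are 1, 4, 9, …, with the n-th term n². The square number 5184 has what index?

We need n² = 5184, so n = √5184 = 72.
Check: 72² = 5184. ✓

72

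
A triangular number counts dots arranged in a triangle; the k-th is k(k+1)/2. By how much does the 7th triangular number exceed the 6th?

7

Consecutive triangular numbers differ by n: T_{7} − T_{6} = 7.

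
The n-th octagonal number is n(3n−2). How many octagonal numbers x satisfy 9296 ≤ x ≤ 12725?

10

The n-th octagonal number is n(3n−2).
Smallest index with value ≥ 9296: n = 56 (giving 9296).
Largest index with value ≤ 12725: n = 65 (giving 12545).
Indices 56 through 65: 10 terms.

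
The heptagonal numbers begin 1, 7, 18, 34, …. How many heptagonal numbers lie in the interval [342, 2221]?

19

The n-th heptagonal number is n(5n−3)/2.
Smallest index with value ≥ 342: n = 12 (giving 342).
Largest index with value ≤ 2221: n = 30 (giving 2205).
Indices 12 through 30: 19 terms.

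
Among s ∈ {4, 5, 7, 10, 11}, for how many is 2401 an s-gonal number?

1

s = 4: P(4, 49) = 2401. ✓
s = 5: P(5, 40) = 2380 and P(5, 41) = 2501; 2401 is not s-gonal.
s = 7: P(7, 31) = 2356 and P(7, 32) = 2512; 2401 is not s-gonal.
s = 10: P(10, 24) = 2232 and P(10, 25) = 2425; 2401 is not s-gonal.
s = 11: P(11, 23) = 2300 and P(11, 24) = 2508; 2401 is not s-gonal.
Hits: s ∈ {4} → 1.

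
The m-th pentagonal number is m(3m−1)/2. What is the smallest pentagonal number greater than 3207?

Solve n(3n−1)/2 > 3207 for integer n.
The largest n with value ≤ 3207 is 46 (since 3151 ≤ 3207 < 3290), so the first above is n = 47, value 3290.

3290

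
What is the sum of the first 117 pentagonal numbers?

807651

Σ i(3i−1)/2 = (3Σi² − Σi) / 2 over i = 1..117.
Σi = 6903 and Σi² = 540735.
(3·540735 − 1·6903) / 2 = 1615302/2 = 807651.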